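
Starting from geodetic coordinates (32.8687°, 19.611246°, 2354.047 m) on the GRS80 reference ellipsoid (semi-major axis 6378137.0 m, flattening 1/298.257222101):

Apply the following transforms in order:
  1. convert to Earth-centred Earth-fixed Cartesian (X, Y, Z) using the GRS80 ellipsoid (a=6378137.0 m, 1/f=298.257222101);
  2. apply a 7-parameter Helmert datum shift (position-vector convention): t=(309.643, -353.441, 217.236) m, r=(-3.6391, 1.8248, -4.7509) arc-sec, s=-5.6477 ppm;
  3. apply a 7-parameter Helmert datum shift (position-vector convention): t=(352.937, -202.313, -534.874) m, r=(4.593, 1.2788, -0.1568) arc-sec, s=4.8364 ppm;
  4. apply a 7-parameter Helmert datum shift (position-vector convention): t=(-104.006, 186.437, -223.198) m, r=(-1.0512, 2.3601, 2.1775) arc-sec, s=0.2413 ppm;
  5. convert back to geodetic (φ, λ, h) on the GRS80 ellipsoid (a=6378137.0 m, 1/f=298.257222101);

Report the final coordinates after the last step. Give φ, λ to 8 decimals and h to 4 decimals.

start: φ=32.868700°, λ=19.611246°, h=2354.047 m
→ ECEF (a=6378137.000, f=1/298.257222101): X=5053190.3139, Y=1800477.8104, Z=3443014.7559
→ Helmert 7p (PV): X=5053543.3479, Y=1800058.5556, Z=3443136.0767
→ Helmert 7p (PV): X=5053943.4411, Y=1799784.4363, Z=3442626.6069
→ Helmert 7p (PV): X=5053861.0455, Y=1800042.2061, Z=3442337.2396
→ geod (Bowring, a=6378137.000): φ=32.86119503°, λ=19.60445942°, h=2394.3137 m

φ=32.86119503°, λ=19.60445942°, h=2394.3137 m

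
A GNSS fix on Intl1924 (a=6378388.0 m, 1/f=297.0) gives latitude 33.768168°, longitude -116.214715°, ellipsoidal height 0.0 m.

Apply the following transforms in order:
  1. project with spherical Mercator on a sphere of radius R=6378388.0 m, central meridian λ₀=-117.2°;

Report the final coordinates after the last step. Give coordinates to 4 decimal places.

E=109685.7408 m, N=3997872.2931 m

start: φ=33.768168°, λ=-116.214715°, h=0.000 m
→ merc (R=6378388.0, λ₀=-117.2°): E=109685.7408, N=3997872.2931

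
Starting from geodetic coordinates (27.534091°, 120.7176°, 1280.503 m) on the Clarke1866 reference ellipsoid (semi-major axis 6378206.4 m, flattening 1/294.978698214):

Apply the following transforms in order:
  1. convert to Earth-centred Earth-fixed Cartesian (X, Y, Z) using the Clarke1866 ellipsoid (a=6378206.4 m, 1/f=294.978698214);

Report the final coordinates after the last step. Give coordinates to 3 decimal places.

X=-2891686.292 m, Y=4866748.711 m, Z=2931248.579 m

start: φ=27.534091°, λ=120.717600°, h=1280.503 m
→ ECEF (a=6378206.400, f=1/294.978698214): X=-2891686.2916, Y=4866748.7109, Z=2931248.5787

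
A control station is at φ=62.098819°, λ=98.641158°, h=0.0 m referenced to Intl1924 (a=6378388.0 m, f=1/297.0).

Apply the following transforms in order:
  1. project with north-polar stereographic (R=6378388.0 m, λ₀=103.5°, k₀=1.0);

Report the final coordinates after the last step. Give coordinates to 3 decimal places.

start: φ=62.098819°, λ=98.641158°, h=0.000 m
→ stereo (R=6378388.0, λ₀=103.5°): E=-268412.9029, N=-3157551.3051

E=-268412.903 m, N=-3157551.305 m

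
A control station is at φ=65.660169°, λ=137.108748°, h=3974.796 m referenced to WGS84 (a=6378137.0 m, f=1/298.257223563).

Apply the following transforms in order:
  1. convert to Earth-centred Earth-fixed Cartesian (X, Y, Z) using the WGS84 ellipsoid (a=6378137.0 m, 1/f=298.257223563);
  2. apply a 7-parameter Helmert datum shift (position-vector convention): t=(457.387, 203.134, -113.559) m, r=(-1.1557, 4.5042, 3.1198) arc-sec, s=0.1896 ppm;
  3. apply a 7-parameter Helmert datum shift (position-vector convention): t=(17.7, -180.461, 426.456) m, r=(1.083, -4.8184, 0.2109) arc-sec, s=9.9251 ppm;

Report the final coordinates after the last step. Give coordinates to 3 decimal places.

X=-1932091.014 m, Y=1795259.849 m, Z=5792422.006 m

start: φ=65.660169°, λ=137.108748°, h=3974.796 m
→ ECEF (a=6378137.000, f=1/298.257223563): X=-1932508.7477, Y=1795248.1788, Z=5792054.0880
→ Helmert 7p (PV): X=-1931952.3996, Y=1795454.8764, Z=5791973.7686
→ Helmert 7p (PV): X=-1932091.0136, Y=1795259.8488, Z=5792422.0063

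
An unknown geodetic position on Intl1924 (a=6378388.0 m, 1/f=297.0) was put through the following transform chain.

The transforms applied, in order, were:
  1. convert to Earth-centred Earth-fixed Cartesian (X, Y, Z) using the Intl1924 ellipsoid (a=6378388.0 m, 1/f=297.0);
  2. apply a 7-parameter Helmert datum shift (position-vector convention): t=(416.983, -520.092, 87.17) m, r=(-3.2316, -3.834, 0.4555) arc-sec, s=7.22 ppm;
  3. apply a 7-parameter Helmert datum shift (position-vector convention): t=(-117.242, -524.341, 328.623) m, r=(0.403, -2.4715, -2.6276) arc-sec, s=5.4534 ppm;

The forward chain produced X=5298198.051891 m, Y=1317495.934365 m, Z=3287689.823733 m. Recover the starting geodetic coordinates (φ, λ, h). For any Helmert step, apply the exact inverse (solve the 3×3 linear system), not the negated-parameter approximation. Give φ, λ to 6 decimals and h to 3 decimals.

φ=31.222470°, λ=13.975715°, h=55.816 m

start: X=5298198.0519, Y=1317495.9344, Z=3287689.8237 m
→ Helmert⁻¹: X=5298308.9979, Y=1318087.0054, Z=3287277.2130
→ Helmert⁻¹: X=5297917.7757, Y=1318534.3780, Z=3287088.4911
→ geod (Bowring, a=6378388.000): φ=31.22247000°, λ=13.97571500°, h=55.8160 m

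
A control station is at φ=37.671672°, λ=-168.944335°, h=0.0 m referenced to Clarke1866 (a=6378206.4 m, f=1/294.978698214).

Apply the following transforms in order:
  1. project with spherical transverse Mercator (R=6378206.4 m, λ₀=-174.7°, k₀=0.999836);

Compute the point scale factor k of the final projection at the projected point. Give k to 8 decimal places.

start: φ=37.671672°, λ=-168.944335°, h=0.000 m
→ into tm (λ₀=-174.7°): φ=37.67167200°, λ−λ₀=5.75566500°
scale k = 1.00300098

1.00300098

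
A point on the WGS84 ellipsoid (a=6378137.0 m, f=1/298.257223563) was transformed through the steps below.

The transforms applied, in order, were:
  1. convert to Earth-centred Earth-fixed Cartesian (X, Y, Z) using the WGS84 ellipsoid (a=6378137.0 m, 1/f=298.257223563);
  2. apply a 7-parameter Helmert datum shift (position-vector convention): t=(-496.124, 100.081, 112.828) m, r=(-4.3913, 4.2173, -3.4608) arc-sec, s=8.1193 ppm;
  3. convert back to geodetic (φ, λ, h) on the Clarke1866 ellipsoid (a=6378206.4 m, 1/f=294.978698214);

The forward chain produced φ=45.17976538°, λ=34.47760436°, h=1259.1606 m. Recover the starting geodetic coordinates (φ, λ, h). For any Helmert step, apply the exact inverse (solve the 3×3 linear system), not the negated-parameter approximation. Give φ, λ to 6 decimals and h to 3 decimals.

start: φ=45.179765°, λ=34.477604°, h=1259.161 m
→ ECEF (a=6378206.400, f=1/294.978698214): X=3713243.0669, Y=2549904.8175, Z=4502142.6864
→ Helmert⁻¹: X=3713574.2067, Y=2549750.4935, Z=4502123.5165
→ geod (Bowring, a=6378137.000): φ=45.17631900°, λ=34.47360200°, h=1326.3160 m

φ=45.176319°, λ=34.473602°, h=1326.316 m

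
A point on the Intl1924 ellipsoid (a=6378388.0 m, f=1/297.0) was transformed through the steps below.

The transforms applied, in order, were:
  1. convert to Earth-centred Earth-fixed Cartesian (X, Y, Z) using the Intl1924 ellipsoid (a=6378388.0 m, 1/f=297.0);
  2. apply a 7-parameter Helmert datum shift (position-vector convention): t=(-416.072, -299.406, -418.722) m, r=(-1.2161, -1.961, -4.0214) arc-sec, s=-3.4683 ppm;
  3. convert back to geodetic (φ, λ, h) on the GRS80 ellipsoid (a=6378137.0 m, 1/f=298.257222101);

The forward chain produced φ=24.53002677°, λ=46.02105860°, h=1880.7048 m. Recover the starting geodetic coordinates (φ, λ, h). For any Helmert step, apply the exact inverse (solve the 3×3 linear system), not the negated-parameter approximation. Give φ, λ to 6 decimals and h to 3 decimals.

start: φ=24.530027°, λ=46.021059°, h=1880.705 m
→ ECEF (a=6378137.000, f=1/298.257222101): X=4032715.1885, Y=4179071.5739, Z=2632584.4094
→ Helmert⁻¹: X=4033088.7973, Y=4179448.5819, Z=2632998.5614
→ geod (Bowring, a=6378388.000): φ=24.53206000°, λ=46.02098900°, h=2300.1810 m

φ=24.532060°, λ=46.020989°, h=2300.181 m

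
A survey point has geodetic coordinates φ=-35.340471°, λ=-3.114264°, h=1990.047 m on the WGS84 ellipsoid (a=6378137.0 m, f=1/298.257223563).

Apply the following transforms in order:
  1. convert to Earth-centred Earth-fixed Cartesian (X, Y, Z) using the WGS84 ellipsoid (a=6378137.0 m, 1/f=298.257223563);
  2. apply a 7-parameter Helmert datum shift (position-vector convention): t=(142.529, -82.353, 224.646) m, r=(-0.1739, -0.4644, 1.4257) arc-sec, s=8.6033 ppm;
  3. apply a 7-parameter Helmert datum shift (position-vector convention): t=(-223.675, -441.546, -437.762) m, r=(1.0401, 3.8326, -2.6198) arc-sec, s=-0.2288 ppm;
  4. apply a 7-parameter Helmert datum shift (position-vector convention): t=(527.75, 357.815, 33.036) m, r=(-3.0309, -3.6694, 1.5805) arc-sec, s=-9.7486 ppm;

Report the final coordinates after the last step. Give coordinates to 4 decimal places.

X=5203043.2805 m, Y=-283256.1216 m, Z=-3670059.8510 m

start: φ=-35.340471°, λ=-3.114264°, h=1990.047 m
→ ECEF (a=6378137.000, f=1/298.257223563): X=5202597.9226, Y=-283061.6546, Z=-3669895.3862
→ Helmert 7p (PV): X=5202795.4303, Y=-283113.5763, Z=-3669690.3612
→ Helmert 7p (PV): X=5202498.7827, Y=-283602.6344, Z=-3670225.3841
→ Helmert 7p (PV): X=5203043.2805, Y=-283256.1216, Z=-3670059.8510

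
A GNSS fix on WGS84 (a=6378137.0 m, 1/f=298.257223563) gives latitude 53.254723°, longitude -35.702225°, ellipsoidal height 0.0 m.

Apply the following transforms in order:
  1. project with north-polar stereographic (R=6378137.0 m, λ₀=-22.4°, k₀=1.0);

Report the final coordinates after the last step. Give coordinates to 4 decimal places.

start: φ=53.254723°, λ=-35.702225°, h=0.000 m
→ stereo (R=6378137.0, λ₀=-22.4°): E=-974807.8754, N=-4123012.3339

E=-974807.8754 m, N=-4123012.3339 m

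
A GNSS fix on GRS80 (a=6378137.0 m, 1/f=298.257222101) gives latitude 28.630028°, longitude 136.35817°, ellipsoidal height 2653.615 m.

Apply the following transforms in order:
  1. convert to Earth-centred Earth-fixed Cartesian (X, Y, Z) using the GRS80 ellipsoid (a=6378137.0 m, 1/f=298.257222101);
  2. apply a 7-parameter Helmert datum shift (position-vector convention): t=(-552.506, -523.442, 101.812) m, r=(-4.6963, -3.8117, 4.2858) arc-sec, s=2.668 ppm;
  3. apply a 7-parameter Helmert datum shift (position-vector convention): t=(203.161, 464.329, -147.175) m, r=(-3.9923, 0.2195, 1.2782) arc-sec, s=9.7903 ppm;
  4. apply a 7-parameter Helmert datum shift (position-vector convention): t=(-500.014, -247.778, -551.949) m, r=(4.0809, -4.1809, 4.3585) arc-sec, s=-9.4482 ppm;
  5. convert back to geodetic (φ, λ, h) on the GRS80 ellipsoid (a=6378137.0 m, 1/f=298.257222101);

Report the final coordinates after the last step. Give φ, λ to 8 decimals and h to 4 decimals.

start: φ=28.630028°, λ=136.358170°, h=2653.615 m
→ ECEF (a=6378137.000, f=1/298.257222101): X=-4056110.3529, Y=3868232.2783, Z=3039244.9676
→ Helmert 7p (PV): X=-4056810.2199, Y=3867704.0767, Z=3039191.8593
→ Helmert 7p (PV): X=-4056667.5100, Y=3868239.9567, Z=3039003.8951
→ Helmert 7p (PV): X=-4057272.5320, Y=3867809.7863, Z=3038417.5383
→ geod (Bowring, a=6378137.000): φ=28.62110298°, λ=136.36949345°, h=2739.5936 m

φ=28.62110298°, λ=136.36949345°, h=2739.5936 m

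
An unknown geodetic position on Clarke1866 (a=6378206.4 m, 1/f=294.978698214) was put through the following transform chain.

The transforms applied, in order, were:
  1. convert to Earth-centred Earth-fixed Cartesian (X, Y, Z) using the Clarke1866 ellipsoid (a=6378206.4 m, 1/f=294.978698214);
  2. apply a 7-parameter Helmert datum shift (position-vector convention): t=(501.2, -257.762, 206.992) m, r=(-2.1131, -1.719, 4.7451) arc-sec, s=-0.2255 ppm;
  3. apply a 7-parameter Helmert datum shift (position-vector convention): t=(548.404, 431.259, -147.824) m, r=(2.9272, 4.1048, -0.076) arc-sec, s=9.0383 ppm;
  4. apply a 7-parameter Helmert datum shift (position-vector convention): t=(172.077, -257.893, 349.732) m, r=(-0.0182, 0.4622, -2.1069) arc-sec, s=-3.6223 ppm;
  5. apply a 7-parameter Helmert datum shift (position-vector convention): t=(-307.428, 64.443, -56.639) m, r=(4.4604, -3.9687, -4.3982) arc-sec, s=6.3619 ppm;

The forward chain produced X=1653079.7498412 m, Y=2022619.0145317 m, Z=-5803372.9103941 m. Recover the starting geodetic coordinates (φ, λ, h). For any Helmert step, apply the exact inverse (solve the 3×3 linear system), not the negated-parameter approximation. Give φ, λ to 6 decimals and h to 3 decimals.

start: X=1653079.7498, Y=2022619.0145, Z=-5803372.9104 m
→ Helmert⁻¹: X=1653221.8731, Y=2022451.4607, Z=-5803354.8956
→ Helmert⁻¹: X=1653048.1277, Y=2022734.0778, Z=-5803721.7678
→ Helmert⁻¹: X=1652599.5367, Y=2022202.7893, Z=-5803517.3001
→ Helmert⁻¹: X=1652096.8683, Y=2022482.4578, Z=-5803718.6498
→ geod (Bowring, a=6378206.400): φ=-65.91898900°, λ=50.75578700°, h=3988.2640 m

φ=-65.918989°, λ=50.755787°, h=3988.264 m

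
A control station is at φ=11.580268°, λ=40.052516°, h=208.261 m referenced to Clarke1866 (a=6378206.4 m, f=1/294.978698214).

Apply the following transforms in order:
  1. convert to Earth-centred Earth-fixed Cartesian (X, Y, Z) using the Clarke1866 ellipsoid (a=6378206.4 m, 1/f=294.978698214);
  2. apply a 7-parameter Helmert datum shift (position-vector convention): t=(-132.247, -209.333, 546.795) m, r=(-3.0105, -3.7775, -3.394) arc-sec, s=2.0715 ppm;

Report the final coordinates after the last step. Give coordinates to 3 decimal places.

X=4783578.304 m, Y=4021181.797 m, Z=1272491.957 m

start: φ=11.580268°, λ=40.052516°, h=208.261 m
→ ECEF (a=6378206.400, f=1/294.978698214): X=4783657.7640, Y=4021442.9486, Z=1271913.6143
→ Helmert 7p (PV): X=4783578.3040, Y=4021181.7968, Z=1272491.9571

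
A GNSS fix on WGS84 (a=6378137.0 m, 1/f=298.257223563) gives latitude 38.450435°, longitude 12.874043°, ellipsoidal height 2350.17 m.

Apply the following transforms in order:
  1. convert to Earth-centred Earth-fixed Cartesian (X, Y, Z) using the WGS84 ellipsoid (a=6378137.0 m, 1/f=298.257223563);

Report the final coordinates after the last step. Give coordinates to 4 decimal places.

start: φ=38.450435°, λ=12.874043°, h=2350.170 m
→ ECEF (a=6378137.000, f=1/298.257223563): X=4877560.4550, Y=1114785.0965, Z=3946183.4372

X=4877560.4550 m, Y=1114785.0965 m, Z=3946183.4372 m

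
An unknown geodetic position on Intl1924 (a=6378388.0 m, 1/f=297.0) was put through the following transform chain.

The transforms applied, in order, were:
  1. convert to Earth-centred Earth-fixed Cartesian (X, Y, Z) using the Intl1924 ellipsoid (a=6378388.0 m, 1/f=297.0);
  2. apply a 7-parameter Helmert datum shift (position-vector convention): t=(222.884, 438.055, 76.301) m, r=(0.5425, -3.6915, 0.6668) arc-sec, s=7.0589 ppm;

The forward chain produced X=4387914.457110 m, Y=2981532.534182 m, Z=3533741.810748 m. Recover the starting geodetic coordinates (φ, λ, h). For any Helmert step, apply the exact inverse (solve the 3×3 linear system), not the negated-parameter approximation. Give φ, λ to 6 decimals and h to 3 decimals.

start: X=4387914.4571, Y=2981532.5342, Z=3533741.8107 m
→ Helmert⁻¹: X=4387733.4777, Y=2981068.5453, Z=3533554.1988
→ geod (Bowring, a=6378388.000): φ=33.84718600°, λ=34.19256700°, h=2008.5910 m

φ=33.847186°, λ=34.192567°, h=2008.591 m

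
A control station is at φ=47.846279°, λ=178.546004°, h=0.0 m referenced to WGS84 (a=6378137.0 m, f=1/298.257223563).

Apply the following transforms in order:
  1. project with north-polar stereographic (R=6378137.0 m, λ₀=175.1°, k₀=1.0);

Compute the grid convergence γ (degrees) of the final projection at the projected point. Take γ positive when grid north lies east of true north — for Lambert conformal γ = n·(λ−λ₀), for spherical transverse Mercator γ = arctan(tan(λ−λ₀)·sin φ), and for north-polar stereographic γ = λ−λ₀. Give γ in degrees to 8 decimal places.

start: φ=47.846279°, λ=178.546004°, h=0.000 m
→ into stereo (λ₀=175.1°): φ=47.84627900°, λ−λ₀=3.44600400°
convergence γ = 3.44600400°

3.44600400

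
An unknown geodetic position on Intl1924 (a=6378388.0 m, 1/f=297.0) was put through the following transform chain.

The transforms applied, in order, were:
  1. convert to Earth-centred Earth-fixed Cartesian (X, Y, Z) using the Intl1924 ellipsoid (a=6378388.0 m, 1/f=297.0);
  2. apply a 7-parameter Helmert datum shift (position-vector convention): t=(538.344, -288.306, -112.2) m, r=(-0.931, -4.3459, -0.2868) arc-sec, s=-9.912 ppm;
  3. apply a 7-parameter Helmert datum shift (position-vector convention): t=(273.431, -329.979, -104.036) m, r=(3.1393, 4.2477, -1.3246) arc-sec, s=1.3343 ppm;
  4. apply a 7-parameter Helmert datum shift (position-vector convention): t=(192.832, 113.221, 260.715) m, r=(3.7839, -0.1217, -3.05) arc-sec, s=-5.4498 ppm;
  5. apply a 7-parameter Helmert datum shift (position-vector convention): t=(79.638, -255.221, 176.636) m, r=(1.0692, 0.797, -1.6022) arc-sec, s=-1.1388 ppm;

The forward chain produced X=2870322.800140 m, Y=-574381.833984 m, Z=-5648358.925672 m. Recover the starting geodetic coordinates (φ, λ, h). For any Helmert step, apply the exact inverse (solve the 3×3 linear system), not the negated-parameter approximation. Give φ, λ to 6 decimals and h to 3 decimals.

start: X=2870322.8001, Y=-574381.8340, Z=-5648358.9257 m
→ Helmert⁻¹: X=2870272.7162, Y=-574134.2513, Z=-5648527.9275
→ Helmert⁻¹: X=2870100.6850, Y=-574311.7889, Z=-5648810.5852
→ Helmert⁻¹: X=2869943.4359, Y=-574048.5845, Z=-5648631.1733
→ Helmert⁻¹: X=2869315.3174, Y=-573736.4802, Z=-5648638.0066
→ geod (Bowring, a=6378388.000): φ=-62.77242400°, λ=-11.30750200°, h=107.4630 m

φ=-62.772424°, λ=-11.307502°, h=107.463 m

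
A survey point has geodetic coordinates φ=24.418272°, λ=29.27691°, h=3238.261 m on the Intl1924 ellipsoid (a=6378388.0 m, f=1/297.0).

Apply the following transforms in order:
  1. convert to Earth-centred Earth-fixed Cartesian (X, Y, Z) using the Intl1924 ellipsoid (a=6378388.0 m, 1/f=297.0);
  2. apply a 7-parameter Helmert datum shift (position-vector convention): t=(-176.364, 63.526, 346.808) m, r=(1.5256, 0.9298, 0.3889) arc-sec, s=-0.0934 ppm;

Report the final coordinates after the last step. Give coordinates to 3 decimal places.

X=5071309.462 m, Y=2843348.382 m, Z=2622255.544 m

start: φ=24.418272°, λ=29.276910°, h=3238.261 m
→ ECEF (a=6378388.000, f=1/297.0): X=5071479.8416, Y=2843294.9523, Z=2621910.8124
→ Helmert 7p (PV): X=5071309.4621, Y=2843348.3822, Z=2622255.5442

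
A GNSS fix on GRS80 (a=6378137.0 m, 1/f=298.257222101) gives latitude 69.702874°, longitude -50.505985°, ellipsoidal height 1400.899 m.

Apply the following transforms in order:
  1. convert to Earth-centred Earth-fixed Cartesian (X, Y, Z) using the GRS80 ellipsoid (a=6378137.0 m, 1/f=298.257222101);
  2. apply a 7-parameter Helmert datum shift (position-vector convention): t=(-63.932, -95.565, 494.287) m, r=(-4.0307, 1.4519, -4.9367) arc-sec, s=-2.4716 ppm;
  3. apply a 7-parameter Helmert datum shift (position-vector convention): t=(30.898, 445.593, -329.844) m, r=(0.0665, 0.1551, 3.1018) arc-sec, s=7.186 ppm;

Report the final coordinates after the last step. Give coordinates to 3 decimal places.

start: φ=69.702874°, λ=-50.505985°, h=1400.899 m
→ ECEF (a=6378137.000, f=1/298.257222101): X=1411617.3459, Y=-1712793.2690, Z=5960936.1208
→ Helmert 7p (PV): X=1411550.8903, Y=-1712801.9012, Z=5961439.2087
→ Helmert 7p (PV): X=1411622.1717, Y=-1712349.3114, Z=5961150.5899

X=1411622.172 m, Y=-1712349.311 m, Z=5961150.590 m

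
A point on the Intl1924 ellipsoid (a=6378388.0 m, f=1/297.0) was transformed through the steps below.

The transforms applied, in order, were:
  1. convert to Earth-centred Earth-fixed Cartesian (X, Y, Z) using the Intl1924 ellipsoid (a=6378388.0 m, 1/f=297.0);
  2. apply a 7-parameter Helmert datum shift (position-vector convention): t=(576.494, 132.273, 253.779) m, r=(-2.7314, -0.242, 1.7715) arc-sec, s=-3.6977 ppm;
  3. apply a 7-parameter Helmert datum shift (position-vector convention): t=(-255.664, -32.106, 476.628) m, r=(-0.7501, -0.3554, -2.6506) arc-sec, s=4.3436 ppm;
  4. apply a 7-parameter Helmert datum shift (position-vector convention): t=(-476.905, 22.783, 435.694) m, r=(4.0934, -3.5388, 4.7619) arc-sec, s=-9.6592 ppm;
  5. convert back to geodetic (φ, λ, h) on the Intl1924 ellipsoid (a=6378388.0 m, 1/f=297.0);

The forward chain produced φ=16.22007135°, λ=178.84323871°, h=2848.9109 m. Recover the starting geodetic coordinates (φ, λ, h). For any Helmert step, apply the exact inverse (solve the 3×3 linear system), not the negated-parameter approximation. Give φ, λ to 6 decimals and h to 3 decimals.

φ=16.211508°, λ=178.843224°, h=2428.773 m

start: φ=16.220071°, λ=178.843239°, h=2848.911 m
→ ECEF (a=6378388.000, f=1/297.0): X=-6127595.3055, Y=123728.6292, Z=1770941.6937
→ Helmert⁻¹: X=-6127144.3462, Y=123883.6332, Z=1770625.7639
→ Helmert⁻¹: X=-6126860.6108, Y=123830.0306, Z=1770152.4542
→ Helmert⁻¹: X=-6127456.6232, Y=123727.4029, Z=1769914.0472
→ geod (Bowring, a=6378388.000): φ=16.21150800°, λ=178.84322400°, h=2428.7730 m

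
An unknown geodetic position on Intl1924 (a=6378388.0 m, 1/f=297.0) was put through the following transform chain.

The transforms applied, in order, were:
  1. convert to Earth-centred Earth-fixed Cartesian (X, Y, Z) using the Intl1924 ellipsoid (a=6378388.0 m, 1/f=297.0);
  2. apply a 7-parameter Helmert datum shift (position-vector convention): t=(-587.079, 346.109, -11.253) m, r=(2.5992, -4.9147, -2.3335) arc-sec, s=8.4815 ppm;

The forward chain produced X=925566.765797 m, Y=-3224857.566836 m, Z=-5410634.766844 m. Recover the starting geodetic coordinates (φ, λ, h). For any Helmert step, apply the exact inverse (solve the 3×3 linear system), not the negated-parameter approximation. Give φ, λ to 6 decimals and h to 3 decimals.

φ=-58.366165°, λ=-73.979769°, h=3764.757 m

start: X=925566.7658, Y=-3224857.5668, Z=-5410634.7668 m
→ Helmert⁻¹: X=926053.5590, Y=-3225234.0249, Z=-5410559.0472
→ geod (Bowring, a=6378388.000): φ=-58.36616500°, λ=-73.97976900°, h=3764.7570 m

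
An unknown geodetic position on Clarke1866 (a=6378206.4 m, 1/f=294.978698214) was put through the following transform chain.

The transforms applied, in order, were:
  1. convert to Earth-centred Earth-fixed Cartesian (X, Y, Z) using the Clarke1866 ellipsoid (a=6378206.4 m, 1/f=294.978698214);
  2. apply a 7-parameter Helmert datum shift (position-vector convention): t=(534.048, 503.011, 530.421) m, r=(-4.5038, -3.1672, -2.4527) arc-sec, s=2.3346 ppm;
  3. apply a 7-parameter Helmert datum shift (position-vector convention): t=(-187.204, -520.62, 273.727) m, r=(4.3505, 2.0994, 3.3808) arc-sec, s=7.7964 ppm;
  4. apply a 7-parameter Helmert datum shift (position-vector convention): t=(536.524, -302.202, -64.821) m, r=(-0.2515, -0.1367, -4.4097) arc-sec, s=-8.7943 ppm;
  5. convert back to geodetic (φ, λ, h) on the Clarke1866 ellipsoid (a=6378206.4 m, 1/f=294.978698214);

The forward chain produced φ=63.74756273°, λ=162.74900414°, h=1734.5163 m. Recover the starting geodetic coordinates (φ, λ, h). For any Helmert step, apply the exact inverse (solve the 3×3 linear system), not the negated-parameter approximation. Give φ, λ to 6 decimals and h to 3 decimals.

start: φ=63.747563°, λ=162.749004°, h=1734.516 m
→ ECEF (a=6378206.400, f=1/294.978698214): X=-2702434.5331, Y=839179.7269, Z=5698685.9261
→ Helmert⁻¹: X=-2703008.9971, Y=839424.5758, Z=5698803.6790
→ Helmert⁻¹: X=-2702844.9510, Y=840103.1390, Z=5698440.2950
→ Helmert⁻¹: X=-2703295.1773, Y=839441.6078, Z=5697956.4101
→ geod (Bowring, a=6378206.400): φ=63.73743300°, λ=162.74910800°, h=1478.2600 m

φ=63.737433°, λ=162.749108°, h=1478.260 m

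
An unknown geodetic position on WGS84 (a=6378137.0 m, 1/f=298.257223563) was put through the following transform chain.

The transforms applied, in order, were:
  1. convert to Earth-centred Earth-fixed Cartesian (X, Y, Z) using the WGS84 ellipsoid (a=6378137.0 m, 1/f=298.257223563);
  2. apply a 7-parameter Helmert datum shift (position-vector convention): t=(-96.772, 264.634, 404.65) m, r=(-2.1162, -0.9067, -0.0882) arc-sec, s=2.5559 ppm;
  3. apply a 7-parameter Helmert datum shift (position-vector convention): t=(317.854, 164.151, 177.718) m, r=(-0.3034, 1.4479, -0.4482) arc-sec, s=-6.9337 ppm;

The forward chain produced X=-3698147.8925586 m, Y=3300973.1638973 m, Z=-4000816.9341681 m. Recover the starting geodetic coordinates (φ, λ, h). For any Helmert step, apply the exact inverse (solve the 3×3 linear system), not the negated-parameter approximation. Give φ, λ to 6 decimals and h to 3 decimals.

φ=-39.099282°, λ=138.252907°, h=810.482 m

start: X=-3698147.8926, Y=3300973.1639, Z=-4000816.9342 m
→ Helmert⁻¹: X=-3698470.4775, Y=3300829.7486, Z=-4001043.5006
→ Helmert⁻¹: X=-3698383.2535, Y=3300596.1500, Z=-4001387.8031
→ geod (Bowring, a=6378137.000): φ=-39.09928200°, λ=138.25290700°, h=810.4820 m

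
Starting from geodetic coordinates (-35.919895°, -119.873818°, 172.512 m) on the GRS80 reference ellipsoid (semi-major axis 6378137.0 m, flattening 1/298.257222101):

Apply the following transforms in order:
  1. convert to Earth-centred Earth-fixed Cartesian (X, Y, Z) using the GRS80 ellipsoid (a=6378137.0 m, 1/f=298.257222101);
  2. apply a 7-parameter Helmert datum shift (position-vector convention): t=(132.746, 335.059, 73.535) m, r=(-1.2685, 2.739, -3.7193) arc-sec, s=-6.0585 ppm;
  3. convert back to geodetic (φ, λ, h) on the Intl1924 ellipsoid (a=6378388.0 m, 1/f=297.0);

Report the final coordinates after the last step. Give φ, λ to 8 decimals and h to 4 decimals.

start: φ=-35.919895°, λ=-119.873818°, h=172.512 m
→ ECEF (a=6378137.000, f=1/298.257222101): X=-2575809.6527, Y=-4484210.8443, Z=-3721098.4359
→ Helmert 7p (PV): X=-2575791.5709, Y=-4483825.0559, Z=-3720940.5754
→ geod (Bowring, a=6378388.000): φ=-35.92134081°, λ=-119.87577342°, h=-417.9226 m

φ=-35.92134081°, λ=-119.87577342°, h=-417.9226 m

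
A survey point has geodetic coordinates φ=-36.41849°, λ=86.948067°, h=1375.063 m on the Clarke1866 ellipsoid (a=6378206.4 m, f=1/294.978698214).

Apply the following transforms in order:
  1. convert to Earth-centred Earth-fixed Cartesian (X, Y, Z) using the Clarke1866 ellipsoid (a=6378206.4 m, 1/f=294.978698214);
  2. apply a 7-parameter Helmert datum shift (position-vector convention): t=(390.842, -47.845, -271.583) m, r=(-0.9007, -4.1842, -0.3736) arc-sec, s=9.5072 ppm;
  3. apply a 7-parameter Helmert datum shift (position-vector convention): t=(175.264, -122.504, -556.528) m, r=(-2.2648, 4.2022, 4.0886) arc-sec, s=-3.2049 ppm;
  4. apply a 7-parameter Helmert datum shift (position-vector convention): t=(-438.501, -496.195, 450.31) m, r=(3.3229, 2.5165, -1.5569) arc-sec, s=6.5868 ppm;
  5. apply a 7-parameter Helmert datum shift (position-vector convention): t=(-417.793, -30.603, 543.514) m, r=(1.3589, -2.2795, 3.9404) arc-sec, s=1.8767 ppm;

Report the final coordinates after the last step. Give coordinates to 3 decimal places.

start: φ=-36.418490°, λ=86.948067°, h=1375.063 m
→ ECEF (a=6378206.400, f=1/294.978698214): X=273648.4045, Y=5132506.9319, Z=-3766284.9987
→ Helmert 7p (PV): X=274127.5465, Y=5132490.9406, Z=-3766609.2497
→ Helmert 7p (PV): X=274123.4593, Y=5132316.0638, Z=-3767215.6457
→ Helmert 7p (PV): X=273679.5416, Y=5131912.2950, Z=-3766710.8126
→ Helmert 7p (PV): X=273205.8512, Y=5131921.3670, Z=-3766137.5332

X=273205.851 m, Y=5131921.367 m, Z=-3766137.533 m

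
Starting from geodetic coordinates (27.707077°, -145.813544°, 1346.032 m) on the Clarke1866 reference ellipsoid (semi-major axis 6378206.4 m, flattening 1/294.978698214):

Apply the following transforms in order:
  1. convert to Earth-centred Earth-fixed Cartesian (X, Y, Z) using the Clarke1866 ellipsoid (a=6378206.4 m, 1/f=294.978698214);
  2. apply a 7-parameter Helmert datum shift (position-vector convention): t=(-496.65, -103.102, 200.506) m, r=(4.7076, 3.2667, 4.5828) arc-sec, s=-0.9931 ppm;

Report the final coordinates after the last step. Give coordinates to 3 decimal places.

start: φ=27.707077°, λ=-145.813544°, h=1346.032 m
→ ECEF (a=6378206.400, f=1/294.978698214): X=-4675562.9908, Y=-3175893.8799, Z=2948266.3741
→ Helmert 7p (PV): X=-4675937.7425, Y=-3176164.9981, Z=2948465.5172

X=-4675937.743 m, Y=-3176164.998 m, Z=2948465.517 m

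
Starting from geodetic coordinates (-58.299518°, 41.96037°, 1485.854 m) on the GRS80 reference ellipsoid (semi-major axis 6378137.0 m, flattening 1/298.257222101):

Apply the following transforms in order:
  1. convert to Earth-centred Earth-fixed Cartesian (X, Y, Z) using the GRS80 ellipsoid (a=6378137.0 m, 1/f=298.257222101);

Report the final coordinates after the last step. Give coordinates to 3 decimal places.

X=2498898.032 m, Y=2246890.139 m, Z=-5404606.188 m

start: φ=-58.299518°, λ=41.960370°, h=1485.854 m
→ ECEF (a=6378137.000, f=1/298.257222101): X=2498898.0321, Y=2246890.1393, Z=-5404606.1884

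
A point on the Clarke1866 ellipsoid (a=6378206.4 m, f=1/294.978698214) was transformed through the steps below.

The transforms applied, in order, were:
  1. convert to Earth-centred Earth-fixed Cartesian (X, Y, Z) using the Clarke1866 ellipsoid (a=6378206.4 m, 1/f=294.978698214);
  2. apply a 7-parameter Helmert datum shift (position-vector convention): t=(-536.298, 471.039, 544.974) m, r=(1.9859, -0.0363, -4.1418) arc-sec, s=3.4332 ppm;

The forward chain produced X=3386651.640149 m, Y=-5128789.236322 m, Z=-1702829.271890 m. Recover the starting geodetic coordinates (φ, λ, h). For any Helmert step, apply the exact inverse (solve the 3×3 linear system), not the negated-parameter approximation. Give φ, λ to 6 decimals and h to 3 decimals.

start: X=3386651.6401, Y=-5128789.2363, Z=-1702829.2719 m
→ Helmert⁻¹: X=3387279.0038, Y=-5129191.0484, Z=-1703319.6106
→ geod (Bowring, a=6378206.400): φ=-15.58899200°, λ=-56.55952900°, h=1709.2690 m

φ=-15.588992°, λ=-56.559529°, h=1709.269 m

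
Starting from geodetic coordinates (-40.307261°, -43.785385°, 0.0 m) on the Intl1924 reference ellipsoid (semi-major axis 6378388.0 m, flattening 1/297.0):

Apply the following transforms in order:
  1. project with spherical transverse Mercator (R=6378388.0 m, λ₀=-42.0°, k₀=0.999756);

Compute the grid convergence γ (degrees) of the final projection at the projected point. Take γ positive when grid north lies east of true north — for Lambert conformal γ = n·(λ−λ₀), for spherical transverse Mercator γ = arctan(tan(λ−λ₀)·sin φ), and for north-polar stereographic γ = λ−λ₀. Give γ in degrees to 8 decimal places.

start: φ=-40.307261°, λ=-43.785385°, h=0.000 m
→ into tm (λ₀=-42.0°): φ=-40.30726100°, λ−λ₀=-1.78538500°
convergence γ = 1.15515874°

1.15515874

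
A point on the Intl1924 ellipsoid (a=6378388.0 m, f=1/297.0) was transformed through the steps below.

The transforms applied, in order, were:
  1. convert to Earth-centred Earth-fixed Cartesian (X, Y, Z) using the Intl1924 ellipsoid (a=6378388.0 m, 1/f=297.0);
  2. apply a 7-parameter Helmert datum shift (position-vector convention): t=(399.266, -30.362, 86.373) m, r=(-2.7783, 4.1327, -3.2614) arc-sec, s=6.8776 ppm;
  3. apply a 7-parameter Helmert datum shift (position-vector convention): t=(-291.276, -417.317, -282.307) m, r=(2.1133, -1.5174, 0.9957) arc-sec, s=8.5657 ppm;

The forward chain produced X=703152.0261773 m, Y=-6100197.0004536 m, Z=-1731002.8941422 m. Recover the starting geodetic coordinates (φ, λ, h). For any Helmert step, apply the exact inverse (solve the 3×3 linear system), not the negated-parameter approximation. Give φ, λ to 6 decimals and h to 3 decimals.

start: X=703152.0262, Y=-6100197.0005, Z=-1731002.8941 m
→ Helmert⁻¹: X=703395.0999, Y=-6099748.5620, Z=-1730648.4416
→ Helmert⁻¹: X=703122.1227, Y=-6099641.8183, Z=-1730790.9833
→ geod (Bowring, a=6378388.000): φ=-15.84358900°, λ=-83.42438400°, h=2514.3970 m

φ=-15.843589°, λ=-83.424384°, h=2514.397 m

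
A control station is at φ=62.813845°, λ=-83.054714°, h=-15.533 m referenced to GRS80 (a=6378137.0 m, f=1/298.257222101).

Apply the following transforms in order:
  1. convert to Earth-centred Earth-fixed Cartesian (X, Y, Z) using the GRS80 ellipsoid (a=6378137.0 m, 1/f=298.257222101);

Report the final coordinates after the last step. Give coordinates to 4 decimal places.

X=353308.8122 m, Y=-2900363.9260 m, Z=5650514.5014 m

start: φ=62.813845°, λ=-83.054714°, h=-15.533 m
→ ECEF (a=6378137.000, f=1/298.257222101): X=353308.8122, Y=-2900363.9260, Z=5650514.5014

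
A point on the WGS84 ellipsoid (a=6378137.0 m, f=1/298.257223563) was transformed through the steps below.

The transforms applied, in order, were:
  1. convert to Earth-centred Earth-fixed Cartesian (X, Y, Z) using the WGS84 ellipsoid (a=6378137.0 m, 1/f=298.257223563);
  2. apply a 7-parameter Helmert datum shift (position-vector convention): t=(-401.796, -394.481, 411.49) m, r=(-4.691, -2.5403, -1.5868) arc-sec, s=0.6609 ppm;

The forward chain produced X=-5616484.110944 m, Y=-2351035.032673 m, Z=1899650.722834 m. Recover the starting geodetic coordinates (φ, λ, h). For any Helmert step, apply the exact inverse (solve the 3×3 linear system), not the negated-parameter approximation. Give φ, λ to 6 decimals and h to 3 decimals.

start: X=-5616484.1109, Y=-2351035.0327, Z=1899650.7228 m
→ Helmert⁻¹: X=-5616037.1284, Y=-2350725.3964, Z=1899253.6815
→ geod (Bowring, a=6378137.000): φ=17.43542800°, λ=-157.28709700°, h=1302.8610 m

φ=17.435428°, λ=-157.287097°, h=1302.861 m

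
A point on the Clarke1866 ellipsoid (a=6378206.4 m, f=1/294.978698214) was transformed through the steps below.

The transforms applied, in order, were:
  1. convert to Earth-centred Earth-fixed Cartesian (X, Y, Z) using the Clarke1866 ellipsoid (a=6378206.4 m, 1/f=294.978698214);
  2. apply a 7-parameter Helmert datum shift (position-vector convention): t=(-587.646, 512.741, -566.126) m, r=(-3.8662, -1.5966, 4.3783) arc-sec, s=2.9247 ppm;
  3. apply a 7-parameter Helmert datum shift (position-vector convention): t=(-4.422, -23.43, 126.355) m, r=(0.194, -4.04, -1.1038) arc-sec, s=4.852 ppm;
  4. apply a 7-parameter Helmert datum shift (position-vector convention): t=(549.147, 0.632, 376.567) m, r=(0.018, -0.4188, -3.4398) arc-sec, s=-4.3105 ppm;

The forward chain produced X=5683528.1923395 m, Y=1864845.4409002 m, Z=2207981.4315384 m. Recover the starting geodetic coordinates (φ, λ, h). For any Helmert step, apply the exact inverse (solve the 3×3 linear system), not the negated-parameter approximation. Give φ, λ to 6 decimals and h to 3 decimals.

φ=20.386734°, λ=18.160299°, h=445.466 m

start: X=5683528.1923, Y=1864845.4409, Z=2207981.4315 m
→ Helmert⁻¹: X=5682976.9232, Y=1864947.8129, Z=2207602.6790
→ Helmert⁻¹: X=5682987.0255, Y=1864994.6819, Z=2207352.5496
→ Helmert⁻¹: X=5683614.7122, Y=1864314.4595, Z=2207903.1684
→ geod (Bowring, a=6378206.400): φ=20.38673400°, λ=18.16029900°, h=445.4660 m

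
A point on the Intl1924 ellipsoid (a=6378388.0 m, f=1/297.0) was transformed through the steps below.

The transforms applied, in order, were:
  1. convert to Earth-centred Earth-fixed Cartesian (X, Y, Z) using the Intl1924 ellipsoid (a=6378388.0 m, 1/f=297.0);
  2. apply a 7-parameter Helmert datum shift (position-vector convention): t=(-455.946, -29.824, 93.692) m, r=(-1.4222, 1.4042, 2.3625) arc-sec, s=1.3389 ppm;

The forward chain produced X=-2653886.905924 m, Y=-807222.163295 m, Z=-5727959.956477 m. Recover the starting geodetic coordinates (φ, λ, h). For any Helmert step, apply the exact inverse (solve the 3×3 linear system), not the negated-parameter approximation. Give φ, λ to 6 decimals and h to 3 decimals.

φ=-64.315679°, λ=-163.081073°, h=3202.896 m

start: X=-2653886.9059, Y=-807222.1633, Z=-5727959.9565 m
→ Helmert⁻¹: X=-2653397.6565, Y=-807121.3721, Z=-5728069.6080
→ geod (Bowring, a=6378388.000): φ=-64.31567900°, λ=-163.08107300°, h=3202.8960 m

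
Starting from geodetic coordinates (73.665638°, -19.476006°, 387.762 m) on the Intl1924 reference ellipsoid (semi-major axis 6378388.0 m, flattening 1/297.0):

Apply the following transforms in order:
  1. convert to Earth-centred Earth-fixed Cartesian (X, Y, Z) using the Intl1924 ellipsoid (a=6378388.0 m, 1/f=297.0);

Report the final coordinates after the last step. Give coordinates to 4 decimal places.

X=1696591.5561 m, Y=-599995.1143 m, Z=6099066.4879 m

start: φ=73.665638°, λ=-19.476006°, h=387.762 m
→ ECEF (a=6378388.000, f=1/297.0): X=1696591.5561, Y=-599995.1143, Z=6099066.4879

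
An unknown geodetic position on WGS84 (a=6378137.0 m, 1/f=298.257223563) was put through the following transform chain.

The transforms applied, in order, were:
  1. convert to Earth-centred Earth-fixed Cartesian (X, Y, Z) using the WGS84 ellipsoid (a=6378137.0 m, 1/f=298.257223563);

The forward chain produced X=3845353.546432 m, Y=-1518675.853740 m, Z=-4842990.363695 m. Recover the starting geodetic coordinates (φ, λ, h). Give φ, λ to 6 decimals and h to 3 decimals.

start: X=3845353.5464, Y=-1518675.8537, Z=-4842990.3637 m
→ geod (Bowring, a=6378137.000): φ=-49.70303100°, λ=-21.55094200°, h=1964.7900 m

φ=-49.703031°, λ=-21.550942°, h=1964.790 m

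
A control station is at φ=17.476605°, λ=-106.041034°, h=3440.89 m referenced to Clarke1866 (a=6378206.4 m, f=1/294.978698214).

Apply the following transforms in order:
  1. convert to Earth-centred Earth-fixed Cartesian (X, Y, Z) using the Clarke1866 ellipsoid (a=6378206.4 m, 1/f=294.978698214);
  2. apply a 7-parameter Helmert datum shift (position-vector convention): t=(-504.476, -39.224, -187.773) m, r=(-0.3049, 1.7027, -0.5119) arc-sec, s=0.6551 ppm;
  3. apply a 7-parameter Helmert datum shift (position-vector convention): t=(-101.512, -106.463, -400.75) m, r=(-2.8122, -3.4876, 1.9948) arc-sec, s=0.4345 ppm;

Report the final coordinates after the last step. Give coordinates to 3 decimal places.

start: φ=17.476605°, λ=-106.041034°, h=3440.890 m
→ ECEF (a=6378206.400, f=1/294.978698214): X=-1682526.8801, Y=-5851847.9126, Z=1904128.7880
→ Helmert 7p (PV): X=-1683031.2628, Y=-5851883.9798, Z=1903964.8017
→ Helmert 7p (PV): X=-1683109.1051, Y=-5851983.3036, Z=1903616.2059

X=-1683109.105 m, Y=-5851983.304 m, Z=1903616.206 m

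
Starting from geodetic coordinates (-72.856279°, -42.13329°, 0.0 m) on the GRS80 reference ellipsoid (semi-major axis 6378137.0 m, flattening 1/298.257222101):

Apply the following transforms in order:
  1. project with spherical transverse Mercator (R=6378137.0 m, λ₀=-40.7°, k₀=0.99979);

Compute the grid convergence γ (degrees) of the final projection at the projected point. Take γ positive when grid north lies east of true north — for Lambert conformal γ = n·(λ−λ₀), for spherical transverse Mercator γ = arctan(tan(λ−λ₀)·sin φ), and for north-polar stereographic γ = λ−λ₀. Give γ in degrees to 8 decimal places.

1.36963140

start: φ=-72.856279°, λ=-42.133290°, h=0.000 m
→ into tm (λ₀=-40.7°): φ=-72.85627900°, λ−λ₀=-1.43329000°
convergence γ = 1.36963140°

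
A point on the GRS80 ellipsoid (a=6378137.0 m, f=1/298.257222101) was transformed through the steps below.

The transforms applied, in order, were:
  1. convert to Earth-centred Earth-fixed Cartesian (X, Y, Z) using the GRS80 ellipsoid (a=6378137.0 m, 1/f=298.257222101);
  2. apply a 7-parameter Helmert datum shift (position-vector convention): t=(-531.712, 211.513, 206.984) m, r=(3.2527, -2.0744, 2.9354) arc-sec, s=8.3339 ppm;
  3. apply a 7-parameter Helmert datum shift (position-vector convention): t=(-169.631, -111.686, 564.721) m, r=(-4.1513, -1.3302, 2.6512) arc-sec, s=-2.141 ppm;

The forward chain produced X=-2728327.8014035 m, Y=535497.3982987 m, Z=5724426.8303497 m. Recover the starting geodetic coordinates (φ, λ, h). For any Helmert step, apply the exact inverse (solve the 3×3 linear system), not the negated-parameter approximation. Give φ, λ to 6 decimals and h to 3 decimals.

φ=64.248455°, λ=168.893348°, h=2069.862 m

start: X=-2728327.8014, Y=535497.3983, Z=5724426.8303 m
→ Helmert⁻¹: X=-2728120.2146, Y=535530.0969, Z=5723902.7359
→ Helmert⁻¹: X=-2727500.5886, Y=535443.1979, Z=5723667.0383
→ geod (Bowring, a=6378137.000): φ=64.24845500°, λ=168.89334800°, h=2069.8620 m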